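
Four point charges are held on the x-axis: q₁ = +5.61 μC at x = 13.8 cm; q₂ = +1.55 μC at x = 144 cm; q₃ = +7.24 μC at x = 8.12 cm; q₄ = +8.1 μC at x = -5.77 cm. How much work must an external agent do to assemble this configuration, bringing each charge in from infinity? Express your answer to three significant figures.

12.5 J

The work to assemble the configuration equals its total potential energy, U = Σ kqᵢqⱼ/rᵢⱼ over all pairs.
Pair separations: r₁₂ = 1.30 m, r₁₃ = 0.0568 m, r₁₄ = 0.196 m, r₂₃ = 1.36 m, r₂₄ = 1.50 m, r₃₄ = 0.139 m.
Summing all 6 pair terms gives U = 12.5 J.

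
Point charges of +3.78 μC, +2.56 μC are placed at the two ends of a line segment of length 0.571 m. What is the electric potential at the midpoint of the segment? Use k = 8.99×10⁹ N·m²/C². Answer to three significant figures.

2.00×10⁵ V

Electric potential is a scalar, so the contributions from each charge add algebraically: V = Σ kqᵢ/rᵢ.
Each charge is 0.285 m from the midpoint.
V = k[(3.78×10⁻⁶)/(0.285) + (2.56×10⁻⁶)/(0.285)] = 2.00×10⁵ V.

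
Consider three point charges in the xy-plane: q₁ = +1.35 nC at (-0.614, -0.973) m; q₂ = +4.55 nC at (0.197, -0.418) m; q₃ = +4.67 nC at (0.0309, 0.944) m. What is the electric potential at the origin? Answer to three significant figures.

144 V

Electric potential is a scalar, so the contributions from each charge add algebraically: V = Σ kqᵢ/rᵢ.
Distances from the field point to each charge: r₁ = 1.15 m, r₂ = 0.462 m, r₃ = 0.945 m.
V = k[(1.35×10⁻⁹)/(1.15) + (4.55×10⁻⁹)/(0.462) + (4.67×10⁻⁹)/(0.945)] = 144 V.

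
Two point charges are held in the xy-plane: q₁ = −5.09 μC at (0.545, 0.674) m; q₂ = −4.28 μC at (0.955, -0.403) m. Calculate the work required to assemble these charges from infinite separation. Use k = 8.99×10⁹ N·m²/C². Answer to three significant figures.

0.170 J

The work to assemble the configuration equals its total potential energy, U = Σ kqᵢqⱼ/rᵢⱼ over all pairs.
Pair separations: r₁₂ = 1.15 m.
U = (0.170) = 0.170 J.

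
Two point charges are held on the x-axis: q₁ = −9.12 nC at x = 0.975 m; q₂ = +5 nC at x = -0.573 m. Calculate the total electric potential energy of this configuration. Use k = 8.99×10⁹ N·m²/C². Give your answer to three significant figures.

-2.65×10⁻⁷ J

The work to assemble the configuration equals its total potential energy, U = Σ kqᵢqⱼ/rᵢⱼ over all pairs.
Pair separations: r₁₂ = 1.55 m.
U = (-2.65×10⁻⁷) = -2.65×10⁻⁷ J.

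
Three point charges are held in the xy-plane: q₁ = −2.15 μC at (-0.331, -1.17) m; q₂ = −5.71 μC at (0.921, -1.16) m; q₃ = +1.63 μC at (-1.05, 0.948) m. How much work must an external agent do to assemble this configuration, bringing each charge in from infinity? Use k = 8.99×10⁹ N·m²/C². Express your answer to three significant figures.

The assembly work is the sum of pairwise potential energies, U = Σ_{i<j} kqᵢqⱼ/rᵢⱼ.
Pair separations: r₁₂ = 1.25 m, r₁₃ = 2.24 m, r₂₃ = 2.89 m.
U = (0.0881) + (-0.0141) + (-0.0290) = 0.0451 J.

0.0451 J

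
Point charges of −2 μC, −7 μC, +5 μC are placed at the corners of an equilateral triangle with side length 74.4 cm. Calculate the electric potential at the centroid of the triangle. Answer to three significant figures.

-8.37×10⁴ V

The total potential is the scalar sum of each charge's contribution, V = Σ kqᵢ/rᵢ.
The distance from each vertex to the centroid is a/√3 = 0.430 m.
V = k[(-2.00×10⁻⁶)/(0.430) + (-7.00×10⁻⁶)/(0.430) + (5.00×10⁻⁶)/(0.430)] = -8.37×10⁴ V.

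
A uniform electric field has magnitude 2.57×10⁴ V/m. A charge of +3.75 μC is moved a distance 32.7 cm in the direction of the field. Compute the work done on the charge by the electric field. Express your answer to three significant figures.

0.0315 J

The potential change for a displacement 32.7 cm in the direction of the field is ΔV = −Ed = -8400 V.
W_field = −qΔV = 0.0315 J.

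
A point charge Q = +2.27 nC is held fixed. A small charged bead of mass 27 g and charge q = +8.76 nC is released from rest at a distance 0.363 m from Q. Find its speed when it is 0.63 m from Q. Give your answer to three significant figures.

3.93×10⁻³ m/s

Only the electrostatic force acts, so mechanical energy is conserved: ½mv² = U₁ − U₂ = kQq(1/r₁ − 1/r₂).
U₁ − U₂ = (8.99×10⁹ N·m²/C²)(2.27×10⁻⁹ C)(8.76×10⁻⁹ C)(1/0.363 − 1/0.630) = 2.09×10⁻⁷ J.
v = √(2·2.09×10⁻⁷/0.0270) = 3.93×10⁻³ m/s.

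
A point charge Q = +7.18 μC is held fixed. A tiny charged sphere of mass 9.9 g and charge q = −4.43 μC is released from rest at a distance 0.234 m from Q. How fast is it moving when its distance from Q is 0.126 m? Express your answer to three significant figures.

Only the electrostatic force acts, so mechanical energy is conserved: ½mv² = U₁ − U₂ = kQq(1/r₁ − 1/r₂).
U₁ − U₂ = (8.99×10⁹ N·m²/C²)(7.18×10⁻⁶ C)(-4.43×10⁻⁶ C)(1/0.234 − 1/0.126) = 1.05 J.
v = √(2·1.05/9.90×10⁻³) = 14.5 m/s.

14.5 m/s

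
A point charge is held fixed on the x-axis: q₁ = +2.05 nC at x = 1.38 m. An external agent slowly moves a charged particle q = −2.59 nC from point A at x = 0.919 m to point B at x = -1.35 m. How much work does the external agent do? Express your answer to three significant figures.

For quasistatic motion the external work equals the change in potential energy: W_ext = qΔV = q(V_B − V_A).
At A: distance to the source charge is 0.461 m; V_A = kq₁/r = 40.0 V.
At B: distance to the source charge is 2.73 m; V_B = kq₁/r = 6.75 V.
ΔV = V_B − V_A = -33.2 V.
W_ext = qΔV = (-2.59×10⁻⁹ C)(-33.2 V) = 8.61×10⁻⁸ J.

8.61×10⁻⁸ J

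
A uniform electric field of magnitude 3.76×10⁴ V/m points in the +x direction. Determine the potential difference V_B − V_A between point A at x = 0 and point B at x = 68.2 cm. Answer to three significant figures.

In a uniform field, potential decreases in the direction of E: V_B − V_A = −E·Δx.
V_B − V_A = −(3.76×10⁴ V/m)(0.682 m) = -2.56×10⁴ V.

-2.56×10⁴ V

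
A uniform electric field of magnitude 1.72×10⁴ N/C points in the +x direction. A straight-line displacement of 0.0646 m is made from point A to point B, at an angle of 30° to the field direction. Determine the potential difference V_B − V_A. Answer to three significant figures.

-962 V

Only the component of displacement along E changes the potential: ΔV = −E·d·cosθ.
ΔV = −(1.72×10⁴ V/m)(0.0646 m)cos30° = -962 V.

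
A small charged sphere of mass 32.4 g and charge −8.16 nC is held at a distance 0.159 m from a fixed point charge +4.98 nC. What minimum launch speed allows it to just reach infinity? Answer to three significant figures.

To just escape, total mechanical energy must reach zero at infinity: ½mv²_min + U = 0, so ½mv²_min = −U = |kQq|/r.
|U| = |kQq|/r = (8.99×10⁹ N·m²/C²)(4.98×10⁻⁹)(8.16×10⁻⁹)/(0.159) = 2.30×10⁻⁶ J.
v_min = √(2|U|/m) = √(2·2.30×10⁻⁶/0.0324) = 0.0119 m/s.

0.0119 m/s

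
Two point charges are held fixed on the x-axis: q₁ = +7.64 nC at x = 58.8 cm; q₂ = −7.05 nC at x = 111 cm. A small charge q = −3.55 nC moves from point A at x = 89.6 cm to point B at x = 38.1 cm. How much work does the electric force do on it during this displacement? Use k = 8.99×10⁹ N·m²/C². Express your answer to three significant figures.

1.13×10⁻⁶ J

The work done by the electric force is W_field = −ΔU = −q(V_B − V_A) = q(V_A − V_B).
At A: distances to the source charges are 0.308 m, 0.214 m; V_A = Σ kqᵢ/rᵢ = -73.2 V.
At B: distances to the source charges are 0.207 m, 0.729 m; V_B = Σ kqᵢ/rᵢ = 245 V.
ΔV = V_B − V_A = 318 V.
W_field = −qΔV = −(-3.55×10⁻⁹ C)(318 V) = 1.13×10⁻⁶ J.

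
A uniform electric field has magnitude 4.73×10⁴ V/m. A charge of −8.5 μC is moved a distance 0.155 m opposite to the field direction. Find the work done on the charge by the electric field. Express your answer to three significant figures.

The potential change for a displacement 0.155 m opposite to the field direction is ΔV = +Ed = 7330 V.
W_field = −qΔV = 0.0623 J.

0.0623 J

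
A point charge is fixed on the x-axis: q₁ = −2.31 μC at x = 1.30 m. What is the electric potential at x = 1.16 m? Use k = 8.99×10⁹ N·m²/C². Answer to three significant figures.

Electric potential is a scalar, so the contributions from each charge add algebraically: V = Σ kqᵢ/rᵢ.
V = k[(-2.31×10⁻⁶)/(0.140)] = -1.48×10⁵ V.

-1.48×10⁵ V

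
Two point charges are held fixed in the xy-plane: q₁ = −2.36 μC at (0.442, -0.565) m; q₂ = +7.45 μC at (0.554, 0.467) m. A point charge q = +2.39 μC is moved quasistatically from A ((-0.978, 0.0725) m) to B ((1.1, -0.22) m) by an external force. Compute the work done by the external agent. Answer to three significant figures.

For quasistatic motion the external work equals the change in potential energy: W_ext = qΔV = q(V_B − V_A).
At A: distances to the source charges are 1.56 m, 1.58 m; V_A = Σ kqᵢ/rᵢ = 2.87×10⁴ V.
At B: distances to the source charges are 0.743 m, 0.878 m; V_B = Σ kqᵢ/rᵢ = 4.78×10⁴ V.
ΔV = V_B − V_A = 1.91×10⁴ V.
W_ext = qΔV = (2.39×10⁻⁶ C)(1.91×10⁴ V) = 0.0456 J.

0.0456 J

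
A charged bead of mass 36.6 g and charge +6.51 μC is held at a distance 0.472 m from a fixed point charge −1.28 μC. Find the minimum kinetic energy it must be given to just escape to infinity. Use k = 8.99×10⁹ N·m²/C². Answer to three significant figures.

To just escape, total mechanical energy must reach zero at infinity: ½mv²_min + U = 0, so ½mv²_min = −U = |kQq|/r.
|U| = |kQq|/r = (8.99×10⁹ N·m²/C²)(1.28×10⁻⁶)(6.51×10⁻⁶)/(0.472) = 0.159 J.

0.159 J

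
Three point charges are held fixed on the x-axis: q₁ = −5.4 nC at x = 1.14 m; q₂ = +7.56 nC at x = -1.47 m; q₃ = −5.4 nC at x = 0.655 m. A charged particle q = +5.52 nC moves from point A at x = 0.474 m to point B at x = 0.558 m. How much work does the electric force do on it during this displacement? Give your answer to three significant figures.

The work done by the electric force is W_field = −ΔU = −q(V_B − V_A) = q(V_A − V_B).
At A: distances to the source charges are 0.666 m, 1.94 m, 0.181 m; V_A = Σ kqᵢ/rᵢ = -306 V.
At B: distances to the source charges are 0.582 m, 2.03 m, 0.0970 m; V_B = Σ kqᵢ/rᵢ = -550 V.
ΔV = V_B − V_A = -244 V.
W_field = −qΔV = −(5.52×10⁻⁹ C)(-244 V) = 1.35×10⁻⁶ J.

1.35×10⁻⁶ J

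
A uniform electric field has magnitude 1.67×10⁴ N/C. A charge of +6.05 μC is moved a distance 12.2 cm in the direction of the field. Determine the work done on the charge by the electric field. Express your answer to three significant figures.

0.0123 J

The potential change for a displacement 12.2 cm in the direction of the field is ΔV = −Ed = -2040 V.
W_field = −qΔV = 0.0123 J.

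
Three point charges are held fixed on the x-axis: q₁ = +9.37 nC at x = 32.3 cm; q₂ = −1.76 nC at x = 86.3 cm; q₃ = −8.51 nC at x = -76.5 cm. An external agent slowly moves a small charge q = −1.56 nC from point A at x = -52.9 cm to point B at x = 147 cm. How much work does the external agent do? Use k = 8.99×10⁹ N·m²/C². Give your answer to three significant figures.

For quasistatic motion the external work equals the change in potential energy: W_ext = qΔV = q(V_B − V_A).
At A: distances to the source charges are 0.852 m, 1.39 m, 0.236 m; V_A = Σ kqᵢ/rᵢ = -237 V.
At B: distances to the source charges are 1.15 m, 0.607 m, 2.23 m; V_B = Σ kqᵢ/rᵢ = 13.1 V.
ΔV = V_B − V_A = 250 V.
W_ext = qΔV = (-1.56×10⁻⁹ C)(250 V) = -3.90×10⁻⁷ J.

-3.90×10⁻⁷ J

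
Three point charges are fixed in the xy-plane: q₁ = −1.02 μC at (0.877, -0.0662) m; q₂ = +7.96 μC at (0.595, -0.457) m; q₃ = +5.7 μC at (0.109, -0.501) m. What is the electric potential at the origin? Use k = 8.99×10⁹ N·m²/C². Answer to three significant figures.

The total potential is the scalar sum of each charge's contribution, V = Σ kqᵢ/rᵢ.
Distances from the field point to each charge: r₁ = 0.879 m, r₂ = 0.750 m, r₃ = 0.513 m.
V = k[(-1.02×10⁻⁶)/(0.879) + (7.96×10⁻⁶)/(0.750) + (5.70×10⁻⁶)/(0.513)] = 1.85×10⁵ V.

1.85×10⁵ V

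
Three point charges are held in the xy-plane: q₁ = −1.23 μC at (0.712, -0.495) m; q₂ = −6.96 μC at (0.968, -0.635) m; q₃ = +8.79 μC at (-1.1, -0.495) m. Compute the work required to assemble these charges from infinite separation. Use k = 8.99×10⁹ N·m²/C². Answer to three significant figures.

-0.0552 J

The work to assemble the configuration equals its total potential energy, U = Σ kqᵢqⱼ/rᵢⱼ over all pairs.
Pair separations: r₁₂ = 0.292 m, r₁₃ = 1.81 m, r₂₃ = 2.07 m.
U = (0.264) + (-0.0536) + (-0.265) = -0.0552 J.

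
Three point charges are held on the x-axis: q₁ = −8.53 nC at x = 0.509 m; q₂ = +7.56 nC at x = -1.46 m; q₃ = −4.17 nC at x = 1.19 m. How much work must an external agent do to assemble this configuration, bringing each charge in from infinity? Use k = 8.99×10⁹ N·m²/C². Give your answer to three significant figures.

The assembly work is the sum of pairwise potential energies, U = Σ_{i<j} kqᵢqⱼ/rᵢⱼ.
Pair separations: r₁₂ = 1.97 m, r₁₃ = 0.681 m, r₂₃ = 2.65 m.
U = (-2.94×10⁻⁷) + (4.70×10⁻⁷) + (-1.07×10⁻⁷) = 6.82×10⁻⁸ J.

6.82×10⁻⁸ J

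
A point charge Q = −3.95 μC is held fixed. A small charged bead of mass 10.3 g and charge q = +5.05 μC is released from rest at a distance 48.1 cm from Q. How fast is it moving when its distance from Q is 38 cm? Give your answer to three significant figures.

4.39 m/s

Only the electrostatic force acts, so mechanical energy is conserved: ½mv² = U₁ − U₂ = kQq(1/r₁ − 1/r₂).
U₁ − U₂ = (8.99×10⁹ N·m²/C²)(-3.95×10⁻⁶ C)(5.05×10⁻⁶ C)(1/0.481 − 1/0.380) = 0.0991 J.
v = √(2·0.0991/0.0103) = 4.39 m/s.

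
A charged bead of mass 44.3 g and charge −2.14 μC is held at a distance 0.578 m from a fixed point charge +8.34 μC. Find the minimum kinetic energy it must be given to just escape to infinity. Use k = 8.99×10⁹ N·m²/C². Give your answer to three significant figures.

0.278 J

To just escape, total mechanical energy must reach zero at infinity: ½mv²_min + U = 0, so ½mv²_min = −U = |kQq|/r.
|U| = |kQq|/r = (8.99×10⁹ N·m²/C²)(8.34×10⁻⁶)(2.14×10⁻⁶)/(0.578) = 0.278 J.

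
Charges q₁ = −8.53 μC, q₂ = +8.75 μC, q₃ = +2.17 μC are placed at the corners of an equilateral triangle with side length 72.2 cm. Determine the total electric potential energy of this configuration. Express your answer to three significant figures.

The work to assemble the configuration equals its total potential energy, U = Σ kqᵢqⱼ/rᵢⱼ over all pairs.
All three pair separations equal the side length, 0.722 m.
U = (-0.929) + (-0.230) + (0.236) = -0.923 J.

-0.923 J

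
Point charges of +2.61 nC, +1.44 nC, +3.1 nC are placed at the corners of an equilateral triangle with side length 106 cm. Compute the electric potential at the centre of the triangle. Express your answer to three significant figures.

The total potential is the scalar sum of each charge's contribution, V = Σ kqᵢ/rᵢ.
The distance from each vertex to the centroid is a/√3 = 0.612 m.
V = k[(2.61×10⁻⁹)/(0.612) + (1.44×10⁻⁹)/(0.612) + (3.10×10⁻⁹)/(0.612)] = 105 V.

105 V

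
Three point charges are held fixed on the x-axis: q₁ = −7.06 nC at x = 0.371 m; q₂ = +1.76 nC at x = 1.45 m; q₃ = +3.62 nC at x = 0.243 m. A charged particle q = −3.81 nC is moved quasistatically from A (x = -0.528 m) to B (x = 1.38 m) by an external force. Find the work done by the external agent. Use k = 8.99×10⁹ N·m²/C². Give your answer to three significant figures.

-8.08×10⁻⁷ J

For quasistatic motion the external work equals the change in potential energy: W_ext = qΔV = q(V_B − V_A).
At A: distances to the source charges are 0.899 m, 1.98 m, 0.771 m; V_A = Σ kqᵢ/rᵢ = -20.4 V.
At B: distances to the source charges are 1.01 m, 0.0700 m, 1.14 m; V_B = Σ kqᵢ/rᵢ = 192 V.
ΔV = V_B − V_A = 212 V.
W_ext = qΔV = (-3.81×10⁻⁹ C)(212 V) = -8.08×10⁻⁷ J.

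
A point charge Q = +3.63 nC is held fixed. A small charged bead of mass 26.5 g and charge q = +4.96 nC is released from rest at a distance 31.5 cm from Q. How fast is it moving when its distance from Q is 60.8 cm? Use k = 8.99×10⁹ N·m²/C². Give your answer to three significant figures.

Only the electrostatic force acts, so mechanical energy is conserved: ½mv² = U₁ − U₂ = kQq(1/r₁ − 1/r₂).
U₁ − U₂ = (8.99×10⁹ N·m²/C²)(3.63×10⁻⁹ C)(4.96×10⁻⁹ C)(1/0.315 − 1/0.608) = 2.48×10⁻⁷ J.
v = √(2·2.48×10⁻⁷/0.0265) = 4.32×10⁻³ m/s.

4.32×10⁻³ m/s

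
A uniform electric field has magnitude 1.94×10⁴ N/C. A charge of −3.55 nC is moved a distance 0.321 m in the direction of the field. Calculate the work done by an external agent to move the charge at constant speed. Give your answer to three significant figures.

The potential change for a displacement 0.321 m in the direction of the field is ΔV = −Ed = -6230 V.
W_ext = qΔV = 2.21×10⁻⁵ J.

2.21×10⁻⁵ J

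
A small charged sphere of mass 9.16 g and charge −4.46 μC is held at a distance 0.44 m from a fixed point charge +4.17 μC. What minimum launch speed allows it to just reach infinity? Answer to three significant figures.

To just escape, total mechanical energy must reach zero at infinity: ½mv²_min + U = 0, so ½mv²_min = −U = |kQq|/r.
|U| = |kQq|/r = (8.99×10⁹ N·m²/C²)(4.17×10⁻⁶)(4.46×10⁻⁶)/(0.440) = 0.380 J.
v_min = √(2|U|/m) = √(2·0.380/9.16×10⁻³) = 9.11 m/s.

9.11 m/s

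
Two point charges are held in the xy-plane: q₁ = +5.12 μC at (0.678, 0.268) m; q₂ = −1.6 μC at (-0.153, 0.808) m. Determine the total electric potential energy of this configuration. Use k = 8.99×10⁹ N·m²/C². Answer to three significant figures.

The assembly work is the sum of pairwise potential energies, U = Σ_{i<j} kqᵢqⱼ/rᵢⱼ.
Pair separations: r₁₂ = 0.991 m.
U = (-0.0743) = -0.0743 J.

-0.0743 J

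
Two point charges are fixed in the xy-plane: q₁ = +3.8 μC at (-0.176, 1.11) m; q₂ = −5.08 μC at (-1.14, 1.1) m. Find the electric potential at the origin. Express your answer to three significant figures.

1570 V

Electric potential is a scalar, so the contributions from each charge add algebraically: V = Σ kqᵢ/rᵢ.
Distances from the field point to each charge: r₁ = 1.12 m, r₂ = 1.58 m.
V = k[(3.80×10⁻⁶)/(1.12) + (-5.08×10⁻⁶)/(1.58)] = 1570 V.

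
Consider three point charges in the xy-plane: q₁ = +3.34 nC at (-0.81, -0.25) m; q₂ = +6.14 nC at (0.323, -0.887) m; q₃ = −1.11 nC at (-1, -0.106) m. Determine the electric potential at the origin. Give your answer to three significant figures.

The total potential is the scalar sum of each charge's contribution, V = Σ kqᵢ/rᵢ.
Distances from the field point to each charge: r₁ = 0.848 m, r₂ = 0.944 m, r₃ = 1.01 m.
V = k[(3.34×10⁻⁹)/(0.848) + (6.14×10⁻⁹)/(0.944) + (-1.11×10⁻⁹)/(1.01)] = 84.0 V.

84.0 V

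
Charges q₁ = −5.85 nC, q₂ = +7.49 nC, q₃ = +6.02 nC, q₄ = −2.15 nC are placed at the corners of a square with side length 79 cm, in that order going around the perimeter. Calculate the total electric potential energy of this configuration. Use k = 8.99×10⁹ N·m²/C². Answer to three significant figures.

-4.03×10⁻⁷ J

The work to assemble the configuration equals its total potential energy, U = Σ kqᵢqⱼ/rᵢⱼ over all pairs.
The four side pairs have separation 0.790 m and the two diagonal pairs 1.12 m.
Summing all 6 pair terms gives U = -4.03×10⁻⁷ J.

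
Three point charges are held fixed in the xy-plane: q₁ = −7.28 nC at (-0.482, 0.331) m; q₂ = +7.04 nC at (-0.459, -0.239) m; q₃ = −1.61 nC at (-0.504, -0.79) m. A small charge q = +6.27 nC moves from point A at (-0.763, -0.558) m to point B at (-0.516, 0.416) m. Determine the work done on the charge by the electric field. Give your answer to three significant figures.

The work done by the electric force is W_field = −ΔU = −q(V_B − V_A) = q(V_A − V_B).
At A: distances to the source charges are 0.932 m, 0.441 m, 0.348 m; V_A = Σ kqᵢ/rᵢ = 31.8 V.
At B: distances to the source charges are 0.0915 m, 0.657 m, 1.21 m; V_B = Σ kqᵢ/rᵢ = -631 V.
ΔV = V_B − V_A = -662 V.
W_field = −qΔV = −(6.27×10⁻⁹ C)(-662 V) = 4.15×10⁻⁶ J.

4.15×10⁻⁶ J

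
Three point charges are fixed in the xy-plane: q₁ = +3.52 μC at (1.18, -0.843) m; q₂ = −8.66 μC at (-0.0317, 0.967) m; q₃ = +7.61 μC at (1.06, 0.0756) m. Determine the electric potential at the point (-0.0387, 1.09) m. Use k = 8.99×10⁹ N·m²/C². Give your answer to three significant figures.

The total potential is the scalar sum of each charge's contribution, V = Σ kqᵢ/rᵢ.
Distances from the field point to each charge: r₁ = 2.29 m, r₂ = 0.123 m, r₃ = 1.50 m.
V = k[(3.52×10⁻⁶)/(2.29) + (-8.66×10⁻⁶)/(0.123) + (7.61×10⁻⁶)/(1.50)] = -5.72×10⁵ V.

-5.72×10⁵ V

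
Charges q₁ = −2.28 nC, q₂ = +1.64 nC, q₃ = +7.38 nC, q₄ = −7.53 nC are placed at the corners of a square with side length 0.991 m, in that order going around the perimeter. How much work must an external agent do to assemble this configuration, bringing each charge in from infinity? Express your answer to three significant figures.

The work to assemble the configuration equals its total potential energy, U = Σ kqᵢqⱼ/rᵢⱼ over all pairs.
The four side pairs have separation 0.991 m and the two diagonal pairs 1.40 m.
Summing all 6 pair terms gives U = -4.60×10⁻⁷ J.

-4.60×10⁻⁷ J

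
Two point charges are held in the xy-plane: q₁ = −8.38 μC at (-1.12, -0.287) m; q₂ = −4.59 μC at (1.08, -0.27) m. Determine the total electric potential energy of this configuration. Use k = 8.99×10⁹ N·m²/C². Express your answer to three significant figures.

The work to assemble the configuration equals its total potential energy, U = Σ kqᵢqⱼ/rᵢⱼ over all pairs.
Pair separations: r₁₂ = 2.20 m.
U = (0.157) = 0.157 J.

0.157 J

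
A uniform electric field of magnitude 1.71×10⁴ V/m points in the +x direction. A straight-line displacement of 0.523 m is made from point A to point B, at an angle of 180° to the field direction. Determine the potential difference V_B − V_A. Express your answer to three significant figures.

Only the component of displacement along E changes the potential: ΔV = −E·d·cosθ.
ΔV = −(1.71×10⁴ V/m)(0.523 m)cos180° = 8940 V.

8940 V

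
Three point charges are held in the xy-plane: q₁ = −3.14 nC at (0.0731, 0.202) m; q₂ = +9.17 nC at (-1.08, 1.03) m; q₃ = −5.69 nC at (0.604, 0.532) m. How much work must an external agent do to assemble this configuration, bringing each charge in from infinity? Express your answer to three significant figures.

-1.93×10⁻⁷ J

The work to assemble the configuration equals its total potential energy, U = Σ kqᵢqⱼ/rᵢⱼ over all pairs.
Pair separations: r₁₂ = 1.42 m, r₁₃ = 0.625 m, r₂₃ = 1.76 m.
U = (-1.82×10⁻⁷) + (2.57×10⁻⁷) + (-2.67×10⁻⁷) = -1.93×10⁻⁷ J.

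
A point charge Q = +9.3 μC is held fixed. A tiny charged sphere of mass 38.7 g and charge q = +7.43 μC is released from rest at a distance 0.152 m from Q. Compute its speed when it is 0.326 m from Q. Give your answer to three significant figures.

Only the electrostatic force acts, so mechanical energy is conserved: ½mv² = U₁ − U₂ = kQq(1/r₁ − 1/r₂).
U₁ − U₂ = (8.99×10⁹ N·m²/C²)(9.30×10⁻⁶ C)(7.43×10⁻⁶ C)(1/0.152 − 1/0.326) = 2.18 J.
v = √(2·2.18/0.0387) = 10.6 m/s.

10.6 m/s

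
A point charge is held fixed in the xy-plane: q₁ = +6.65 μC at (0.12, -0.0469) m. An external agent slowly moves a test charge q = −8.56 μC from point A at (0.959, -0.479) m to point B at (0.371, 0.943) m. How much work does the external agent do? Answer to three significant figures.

For quasistatic motion the external work equals the change in potential energy: W_ext = qΔV = q(V_B − V_A).
At A: distance to the source charge is 0.944 m; V_A = kq₁/r = 6.33×10⁴ V.
At B: distance to the source charge is 1.02 m; V_B = kq₁/r = 5.85×10⁴ V.
ΔV = V_B − V_A = -4810 V.
W_ext = qΔV = (-8.56×10⁻⁶ C)(-4810 V) = 0.0411 J.

0.0411 J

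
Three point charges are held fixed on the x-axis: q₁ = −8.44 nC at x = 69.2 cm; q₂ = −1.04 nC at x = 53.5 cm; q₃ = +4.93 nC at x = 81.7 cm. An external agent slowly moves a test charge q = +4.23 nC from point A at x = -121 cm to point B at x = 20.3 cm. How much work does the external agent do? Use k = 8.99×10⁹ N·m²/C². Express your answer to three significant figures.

-3.71×10⁻⁷ J

For quasistatic motion the external work equals the change in potential energy: W_ext = qΔV = q(V_B − V_A).
At A: distances to the source charges are 1.90 m, 1.75 m, 2.03 m; V_A = Σ kqᵢ/rᵢ = -23.4 V.
At B: distances to the source charges are 0.489 m, 0.332 m, 0.614 m; V_B = Σ kqᵢ/rᵢ = -111 V.
ΔV = V_B − V_A = -87.8 V.
W_ext = qΔV = (4.23×10⁻⁹ C)(-87.8 V) = -3.71×10⁻⁷ J.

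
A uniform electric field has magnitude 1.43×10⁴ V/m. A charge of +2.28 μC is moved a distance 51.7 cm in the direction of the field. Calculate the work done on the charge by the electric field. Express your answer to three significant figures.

The potential change for a displacement 51.7 cm in the direction of the field is ΔV = −Ed = -7390 V.
W_field = −qΔV = 0.0169 J.

0.0169 J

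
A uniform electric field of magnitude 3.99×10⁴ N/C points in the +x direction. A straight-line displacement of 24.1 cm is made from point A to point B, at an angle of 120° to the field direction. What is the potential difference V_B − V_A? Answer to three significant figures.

4810 V

Only the component of displacement along E changes the potential: ΔV = −E·d·cosθ.
ΔV = −(3.99×10⁴ V/m)(0.241 m)cos120° = 4810 V.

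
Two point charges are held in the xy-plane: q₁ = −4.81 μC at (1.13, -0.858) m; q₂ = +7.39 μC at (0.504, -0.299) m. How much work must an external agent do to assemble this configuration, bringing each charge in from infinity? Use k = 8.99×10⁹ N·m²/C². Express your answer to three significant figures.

-0.381 J

The assembly work is the sum of pairwise potential energies, U = Σ_{i<j} kqᵢqⱼ/rᵢⱼ.
Pair separations: r₁₂ = 0.839 m.
U = (-0.381) = -0.381 J.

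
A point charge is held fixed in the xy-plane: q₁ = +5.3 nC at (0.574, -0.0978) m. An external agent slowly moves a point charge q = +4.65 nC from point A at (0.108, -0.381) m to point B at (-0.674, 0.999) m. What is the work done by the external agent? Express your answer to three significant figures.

For quasistatic motion the external work equals the change in potential energy: W_ext = qΔV = q(V_B − V_A).
At A: distance to the source charge is 0.545 m; V_A = kq₁/r = 87.4 V.
At B: distance to the source charge is 1.66 m; V_B = kq₁/r = 28.7 V.
ΔV = V_B − V_A = -58.7 V.
W_ext = qΔV = (4.65×10⁻⁹ C)(-58.7 V) = -2.73×10⁻⁷ J.

-2.73×10⁻⁷ J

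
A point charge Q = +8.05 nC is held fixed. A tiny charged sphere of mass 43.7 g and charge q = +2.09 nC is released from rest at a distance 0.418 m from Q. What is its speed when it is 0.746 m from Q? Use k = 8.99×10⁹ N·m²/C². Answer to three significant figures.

2.70×10⁻³ m/s

Only the electrostatic force acts, so mechanical energy is conserved: ½mv² = U₁ − U₂ = kQq(1/r₁ − 1/r₂).
U₁ − U₂ = (8.99×10⁹ N·m²/C²)(8.05×10⁻⁹ C)(2.09×10⁻⁹ C)(1/0.418 − 1/0.746) = 1.59×10⁻⁷ J.
v = √(2·1.59×10⁻⁷/0.0437) = 2.70×10⁻³ m/s.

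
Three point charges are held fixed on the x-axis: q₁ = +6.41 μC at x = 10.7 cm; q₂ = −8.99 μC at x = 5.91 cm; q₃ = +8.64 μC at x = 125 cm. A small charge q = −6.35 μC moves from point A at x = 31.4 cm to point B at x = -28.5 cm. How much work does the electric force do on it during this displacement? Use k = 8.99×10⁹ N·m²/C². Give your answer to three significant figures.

-0.518 J

The work done by the electric force is W_field = −ΔU = −q(V_B − V_A) = q(V_A − V_B).
At A: distances to the source charges are 0.207 m, 0.255 m, 0.936 m; V_A = Σ kqᵢ/rᵢ = 4.43×10⁴ V.
At B: distances to the source charges are 0.392 m, 0.344 m, 1.53 m; V_B = Σ kqᵢ/rᵢ = -3.73×10⁴ V.
ΔV = V_B − V_A = -8.16×10⁴ V.
W_field = −qΔV = −(-6.35×10⁻⁶ C)(-8.16×10⁴ V) = -0.518 J.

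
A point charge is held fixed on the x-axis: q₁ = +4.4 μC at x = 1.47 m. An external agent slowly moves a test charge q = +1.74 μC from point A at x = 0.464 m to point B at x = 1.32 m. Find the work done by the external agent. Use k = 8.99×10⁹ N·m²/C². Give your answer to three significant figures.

For quasistatic motion the external work equals the change in potential energy: W_ext = qΔV = q(V_B − V_A).
At A: distance to the source charge is 1.01 m; V_A = kq₁/r = 3.93×10⁴ V.
At B: distance to the source charge is 0.150 m; V_B = kq₁/r = 2.64×10⁵ V.
ΔV = V_B − V_A = 2.24×10⁵ V.
W_ext = qΔV = (1.74×10⁻⁶ C)(2.24×10⁵ V) = 0.390 J.

0.390 J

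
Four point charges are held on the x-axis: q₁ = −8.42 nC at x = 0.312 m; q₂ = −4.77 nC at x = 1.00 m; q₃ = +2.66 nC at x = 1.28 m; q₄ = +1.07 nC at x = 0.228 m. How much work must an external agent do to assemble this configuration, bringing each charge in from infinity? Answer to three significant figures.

-1.09×10⁻⁶ J

The work to assemble the configuration equals its total potential energy, U = Σ kqᵢqⱼ/rᵢⱼ over all pairs.
Pair separations: r₁₂ = 0.688 m, r₁₃ = 0.968 m, r₁₄ = 0.0840 m, r₂₃ = 0.280 m, r₂₄ = 0.772 m, r₃₄ = 1.05 m.
Summing all 6 pair terms gives U = -1.09×10⁻⁶ J.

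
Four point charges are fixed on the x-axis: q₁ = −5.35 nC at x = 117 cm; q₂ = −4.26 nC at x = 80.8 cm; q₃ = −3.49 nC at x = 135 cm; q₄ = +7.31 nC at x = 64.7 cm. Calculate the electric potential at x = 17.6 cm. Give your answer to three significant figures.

3.82 V

Electric potential is a scalar, so the contributions from each charge add algebraically: V = Σ kqᵢ/rᵢ.
Distances from the field point to each charge: r₁ = 0.994 m, r₂ = 0.632 m, r₃ = 1.17 m, r₄ = 0.471 m.
V = k[(-5.35×10⁻⁹)/(0.994) + (-4.26×10⁻⁹)/(0.632) + (-3.49×10⁻⁹)/(1.17) + (7.31×10⁻⁹)/(0.471)] = 3.82 V.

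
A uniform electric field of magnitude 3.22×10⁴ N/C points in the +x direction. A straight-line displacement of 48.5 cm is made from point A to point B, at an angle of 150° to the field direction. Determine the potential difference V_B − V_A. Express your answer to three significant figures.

1.35×10⁴ V

Only the component of displacement along E changes the potential: ΔV = −E·d·cosθ.
ΔV = −(3.22×10⁴ V/m)(0.485 m)cos150° = 1.35×10⁴ V.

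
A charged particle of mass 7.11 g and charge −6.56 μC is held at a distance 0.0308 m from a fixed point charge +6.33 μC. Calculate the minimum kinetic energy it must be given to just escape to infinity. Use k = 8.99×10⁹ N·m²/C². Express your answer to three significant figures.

To just escape, total mechanical energy must reach zero at infinity: ½mv²_min + U = 0, so ½mv²_min = −U = |kQq|/r.
|U| = |kQq|/r = (8.99×10⁹ N·m²/C²)(6.33×10⁻⁶)(6.56×10⁻⁶)/(0.0308) = 12.1 J.

12.1 J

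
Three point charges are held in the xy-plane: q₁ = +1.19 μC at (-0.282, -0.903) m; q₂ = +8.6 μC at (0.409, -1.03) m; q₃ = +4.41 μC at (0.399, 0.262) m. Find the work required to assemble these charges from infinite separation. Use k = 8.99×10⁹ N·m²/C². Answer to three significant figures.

The assembly work is the sum of pairwise potential energies, U = Σ_{i<j} kqᵢqⱼ/rᵢⱼ.
Pair separations: r₁₂ = 0.703 m, r₁₃ = 1.35 m, r₂₃ = 1.29 m.
U = (0.131) + (0.0350) + (0.264) = 0.430 J.

0.430 J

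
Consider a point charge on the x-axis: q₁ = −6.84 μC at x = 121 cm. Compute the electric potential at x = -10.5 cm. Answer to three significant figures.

-4.68×10⁴ V

The total potential is the scalar sum of each charge's contribution, V = Σ kqᵢ/rᵢ.
V = k[(-6.84×10⁻⁶)/(1.31)] = -4.68×10⁴ V.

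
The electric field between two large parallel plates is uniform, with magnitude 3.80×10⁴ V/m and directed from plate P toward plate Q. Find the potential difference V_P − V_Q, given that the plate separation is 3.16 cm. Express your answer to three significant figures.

In a uniform field, potential decreases in the direction of E: ΔV = −E·d for a displacement d parallel to E.
Going from Q to P is a displacement of 3.16 cm opposite to the field, so V_P − V_Q = +Ed = 1200 V.

1200 V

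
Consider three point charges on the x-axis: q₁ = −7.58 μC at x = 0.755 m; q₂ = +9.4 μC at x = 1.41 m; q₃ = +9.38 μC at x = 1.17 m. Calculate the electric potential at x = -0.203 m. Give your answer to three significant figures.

4.27×10⁴ V

The total potential is the scalar sum of each charge's contribution, V = Σ kqᵢ/rᵢ.
Distances from the field point to each charge: r₁ = 0.958 m, r₂ = 1.61 m, r₃ = 1.37 m.
V = k[(-7.58×10⁻⁶)/(0.958) + (9.40×10⁻⁶)/(1.61) + (9.38×10⁻⁶)/(1.37)] = 4.27×10⁴ V.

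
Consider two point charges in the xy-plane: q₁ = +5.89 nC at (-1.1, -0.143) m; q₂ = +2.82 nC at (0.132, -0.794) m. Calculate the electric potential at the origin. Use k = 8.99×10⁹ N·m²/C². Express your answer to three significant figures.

Electric potential is a scalar, so the contributions from each charge add algebraically: V = Σ kqᵢ/rᵢ.
Distances from the field point to each charge: r₁ = 1.11 m, r₂ = 0.805 m.
V = k[(5.89×10⁻⁹)/(1.11) + (2.82×10⁻⁹)/(0.805)] = 79.2 V.

79.2 V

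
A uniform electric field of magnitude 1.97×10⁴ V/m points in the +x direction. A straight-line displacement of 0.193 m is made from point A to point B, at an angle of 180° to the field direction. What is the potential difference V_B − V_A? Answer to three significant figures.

Only the component of displacement along E changes the potential: ΔV = −E·d·cosθ.
ΔV = −(1.97×10⁴ V/m)(0.193 m)cos180° = 3800 V.

3800 V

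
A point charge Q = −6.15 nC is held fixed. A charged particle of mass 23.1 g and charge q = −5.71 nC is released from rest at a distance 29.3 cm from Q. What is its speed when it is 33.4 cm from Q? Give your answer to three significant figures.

3.38×10⁻³ m/s

Only the electrostatic force acts, so mechanical energy is conserved: ½mv² = U₁ − U₂ = kQq(1/r₁ − 1/r₂).
U₁ − U₂ = (8.99×10⁹ N·m²/C²)(-6.15×10⁻⁹ C)(-5.71×10⁻⁹ C)(1/0.293 − 1/0.334) = 1.32×10⁻⁷ J.
v = √(2·1.32×10⁻⁷/0.0231) = 3.38×10⁻³ m/s.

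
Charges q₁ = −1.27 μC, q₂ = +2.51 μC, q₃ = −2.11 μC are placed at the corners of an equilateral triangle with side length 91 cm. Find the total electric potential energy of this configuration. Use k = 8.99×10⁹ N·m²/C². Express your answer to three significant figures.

-0.0573 J

The work to assemble the configuration equals its total potential energy, U = Σ kqᵢqⱼ/rᵢⱼ over all pairs.
All three pair separations equal the side length, 0.910 m.
U = (-0.0315) + (0.0265) + (-0.0523) = -0.0573 J.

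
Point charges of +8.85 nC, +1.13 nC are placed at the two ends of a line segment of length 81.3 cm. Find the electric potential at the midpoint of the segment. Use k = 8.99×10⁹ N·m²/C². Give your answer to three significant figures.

The total potential is the scalar sum of each charge's contribution, V = Σ kqᵢ/rᵢ.
Each charge is 0.406 m from the midpoint.
V = k[(8.85×10⁻⁹)/(0.406) + (1.13×10⁻⁹)/(0.406)] = 221 V.

221 V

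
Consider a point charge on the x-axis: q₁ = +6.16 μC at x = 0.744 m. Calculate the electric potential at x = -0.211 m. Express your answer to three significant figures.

5.80×10⁴ V

The total potential is the scalar sum of each charge's contribution, V = Σ kqᵢ/rᵢ.
V = k[(6.16×10⁻⁶)/(0.955)] = 5.80×10⁴ V.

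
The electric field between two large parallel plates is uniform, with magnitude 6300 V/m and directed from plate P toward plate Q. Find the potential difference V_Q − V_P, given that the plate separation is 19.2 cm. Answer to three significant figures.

In a uniform field, potential decreases in the direction of E: ΔV = −E·d for a displacement d parallel to E.
Going from P to Q is a displacement of 19.2 cm along the field, so V_Q − V_P = −Ed = -1210 V.

-1210 V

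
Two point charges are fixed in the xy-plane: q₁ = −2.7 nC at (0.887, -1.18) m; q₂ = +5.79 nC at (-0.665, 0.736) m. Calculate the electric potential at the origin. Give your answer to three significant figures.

The total potential is the scalar sum of each charge's contribution, V = Σ kqᵢ/rᵢ.
Distances from the field point to each charge: r₁ = 1.48 m, r₂ = 0.992 m.
V = k[(-2.70×10⁻⁹)/(1.48) + (5.79×10⁻⁹)/(0.992)] = 36.0 V.

36.0 V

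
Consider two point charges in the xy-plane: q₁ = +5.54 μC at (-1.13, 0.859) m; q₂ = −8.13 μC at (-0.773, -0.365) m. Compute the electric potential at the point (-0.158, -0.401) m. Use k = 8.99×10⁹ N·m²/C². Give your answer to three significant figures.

Electric potential is a scalar, so the contributions from each charge add algebraically: V = Σ kqᵢ/rᵢ.
Distances from the field point to each charge: r₁ = 1.59 m, r₂ = 0.616 m.
V = k[(5.54×10⁻⁶)/(1.59) + (-8.13×10⁻⁶)/(0.616)] = -8.73×10⁴ V.

-8.73×10⁴ V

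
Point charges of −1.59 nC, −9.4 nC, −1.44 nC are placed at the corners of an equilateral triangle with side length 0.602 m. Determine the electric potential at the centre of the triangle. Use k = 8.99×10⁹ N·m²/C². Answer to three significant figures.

-322 V

The total potential is the scalar sum of each charge's contribution, V = Σ kqᵢ/rᵢ.
The distance from each vertex to the centroid is a/√3 = 0.348 m.
V = k[(-1.59×10⁻⁹)/(0.348) + (-9.40×10⁻⁹)/(0.348) + (-1.44×10⁻⁹)/(0.348)] = -322 V.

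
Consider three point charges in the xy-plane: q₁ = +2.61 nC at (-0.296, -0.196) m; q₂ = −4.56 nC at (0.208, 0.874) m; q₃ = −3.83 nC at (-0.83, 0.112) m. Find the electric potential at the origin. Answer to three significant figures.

The total potential is the scalar sum of each charge's contribution, V = Σ kqᵢ/rᵢ.
Distances from the field point to each charge: r₁ = 0.355 m, r₂ = 0.898 m, r₃ = 0.838 m.
V = k[(2.61×10⁻⁹)/(0.355) + (-4.56×10⁻⁹)/(0.898) + (-3.83×10⁻⁹)/(0.838)] = -20.6 V.

-20.6 V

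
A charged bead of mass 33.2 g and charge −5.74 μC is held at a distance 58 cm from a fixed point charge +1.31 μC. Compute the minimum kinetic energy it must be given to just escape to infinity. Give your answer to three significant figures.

0.117 J

To just escape, total mechanical energy must reach zero at infinity: ½mv²_min + U = 0, so ½mv²_min = −U = |kQq|/r.
|U| = |kQq|/r = (8.99×10⁹ N·m²/C²)(1.31×10⁻⁶)(5.74×10⁻⁶)/(0.580) = 0.117 J.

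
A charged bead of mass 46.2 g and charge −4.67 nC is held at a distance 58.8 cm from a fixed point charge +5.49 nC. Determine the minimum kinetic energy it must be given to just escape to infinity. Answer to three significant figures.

3.92×10⁻⁷ J

To just escape, total mechanical energy must reach zero at infinity: ½mv²_min + U = 0, so ½mv²_min = −U = |kQq|/r.
|U| = |kQq|/r = (8.99×10⁹ N·m²/C²)(5.49×10⁻⁹)(4.67×10⁻⁹)/(0.588) = 3.92×10⁻⁷ J.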